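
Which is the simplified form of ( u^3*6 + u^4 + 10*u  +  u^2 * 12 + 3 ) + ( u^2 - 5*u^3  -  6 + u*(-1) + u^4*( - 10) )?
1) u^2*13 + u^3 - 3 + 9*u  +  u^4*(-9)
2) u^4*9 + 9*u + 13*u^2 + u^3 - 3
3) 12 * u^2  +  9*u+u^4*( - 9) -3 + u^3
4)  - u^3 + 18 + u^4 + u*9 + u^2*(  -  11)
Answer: 1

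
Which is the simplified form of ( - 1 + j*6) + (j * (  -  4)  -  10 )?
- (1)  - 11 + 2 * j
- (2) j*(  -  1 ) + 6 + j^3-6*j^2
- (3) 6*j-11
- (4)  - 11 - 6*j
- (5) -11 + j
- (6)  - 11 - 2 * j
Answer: 1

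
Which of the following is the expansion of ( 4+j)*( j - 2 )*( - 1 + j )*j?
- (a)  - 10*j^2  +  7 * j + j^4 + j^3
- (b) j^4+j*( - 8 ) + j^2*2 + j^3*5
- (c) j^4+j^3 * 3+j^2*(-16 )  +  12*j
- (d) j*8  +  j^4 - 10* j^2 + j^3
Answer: d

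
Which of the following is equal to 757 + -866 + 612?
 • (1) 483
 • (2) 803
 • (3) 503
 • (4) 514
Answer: 3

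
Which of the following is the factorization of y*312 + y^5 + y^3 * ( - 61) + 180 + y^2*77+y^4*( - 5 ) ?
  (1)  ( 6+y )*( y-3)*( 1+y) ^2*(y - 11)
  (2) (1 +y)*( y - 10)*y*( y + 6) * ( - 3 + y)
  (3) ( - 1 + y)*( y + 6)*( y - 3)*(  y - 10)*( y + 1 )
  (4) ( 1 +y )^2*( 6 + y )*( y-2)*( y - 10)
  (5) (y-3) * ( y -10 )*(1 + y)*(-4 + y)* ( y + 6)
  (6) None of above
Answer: 6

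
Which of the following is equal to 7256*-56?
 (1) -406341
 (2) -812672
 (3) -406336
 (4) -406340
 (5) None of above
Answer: 3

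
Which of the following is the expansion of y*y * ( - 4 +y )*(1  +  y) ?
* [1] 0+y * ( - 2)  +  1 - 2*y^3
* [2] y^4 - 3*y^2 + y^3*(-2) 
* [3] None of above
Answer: 3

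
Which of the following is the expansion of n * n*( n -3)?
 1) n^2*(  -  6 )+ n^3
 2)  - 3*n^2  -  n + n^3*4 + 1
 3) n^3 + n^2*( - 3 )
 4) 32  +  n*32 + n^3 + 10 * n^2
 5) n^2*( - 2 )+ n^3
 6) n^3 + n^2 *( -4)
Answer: 3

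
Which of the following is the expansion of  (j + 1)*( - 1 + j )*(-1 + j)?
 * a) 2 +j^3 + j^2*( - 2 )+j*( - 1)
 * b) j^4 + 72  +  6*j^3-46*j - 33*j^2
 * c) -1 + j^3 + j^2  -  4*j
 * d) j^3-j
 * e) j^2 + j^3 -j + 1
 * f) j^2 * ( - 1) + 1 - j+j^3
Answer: f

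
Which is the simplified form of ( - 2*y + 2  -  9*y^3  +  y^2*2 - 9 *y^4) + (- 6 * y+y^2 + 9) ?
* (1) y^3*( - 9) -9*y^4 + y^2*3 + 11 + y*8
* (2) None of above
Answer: 2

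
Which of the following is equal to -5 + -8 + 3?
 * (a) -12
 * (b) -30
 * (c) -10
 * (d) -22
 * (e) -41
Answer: c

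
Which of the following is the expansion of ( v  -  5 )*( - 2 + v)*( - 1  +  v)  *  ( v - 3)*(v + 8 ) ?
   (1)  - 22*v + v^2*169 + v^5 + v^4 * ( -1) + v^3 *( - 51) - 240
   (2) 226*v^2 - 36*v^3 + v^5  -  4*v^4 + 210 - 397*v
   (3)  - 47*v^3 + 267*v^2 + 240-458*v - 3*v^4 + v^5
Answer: 3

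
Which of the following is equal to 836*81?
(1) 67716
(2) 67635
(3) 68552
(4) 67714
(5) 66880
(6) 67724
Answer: 1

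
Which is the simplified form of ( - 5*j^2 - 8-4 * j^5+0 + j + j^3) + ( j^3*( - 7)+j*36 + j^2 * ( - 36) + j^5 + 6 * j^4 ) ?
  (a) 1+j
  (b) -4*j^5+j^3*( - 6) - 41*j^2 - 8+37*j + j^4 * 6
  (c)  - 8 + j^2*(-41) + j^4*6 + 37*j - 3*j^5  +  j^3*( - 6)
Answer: c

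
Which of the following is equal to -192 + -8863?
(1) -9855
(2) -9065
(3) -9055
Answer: 3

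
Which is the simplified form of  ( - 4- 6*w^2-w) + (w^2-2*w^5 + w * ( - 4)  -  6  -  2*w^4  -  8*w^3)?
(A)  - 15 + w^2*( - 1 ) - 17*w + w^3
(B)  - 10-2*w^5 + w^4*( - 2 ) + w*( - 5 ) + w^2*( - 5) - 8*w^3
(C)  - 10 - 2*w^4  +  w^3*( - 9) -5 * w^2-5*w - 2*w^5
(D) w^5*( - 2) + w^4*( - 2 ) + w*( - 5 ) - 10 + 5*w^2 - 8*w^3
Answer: B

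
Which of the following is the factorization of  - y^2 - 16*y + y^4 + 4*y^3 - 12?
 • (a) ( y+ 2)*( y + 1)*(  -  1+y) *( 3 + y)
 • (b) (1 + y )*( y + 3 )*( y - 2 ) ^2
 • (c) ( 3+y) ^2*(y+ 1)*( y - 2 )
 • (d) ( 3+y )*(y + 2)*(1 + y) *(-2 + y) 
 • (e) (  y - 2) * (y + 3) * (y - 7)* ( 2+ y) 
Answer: d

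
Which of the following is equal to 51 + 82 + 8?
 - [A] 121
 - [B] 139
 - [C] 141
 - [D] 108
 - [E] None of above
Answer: C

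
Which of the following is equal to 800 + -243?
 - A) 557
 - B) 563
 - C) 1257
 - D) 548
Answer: A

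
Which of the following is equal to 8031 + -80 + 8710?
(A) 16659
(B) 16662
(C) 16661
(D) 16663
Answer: C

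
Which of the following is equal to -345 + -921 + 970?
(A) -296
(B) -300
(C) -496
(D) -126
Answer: A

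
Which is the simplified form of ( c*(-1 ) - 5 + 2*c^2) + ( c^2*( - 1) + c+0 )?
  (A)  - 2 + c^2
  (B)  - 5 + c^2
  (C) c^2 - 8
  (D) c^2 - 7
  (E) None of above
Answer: B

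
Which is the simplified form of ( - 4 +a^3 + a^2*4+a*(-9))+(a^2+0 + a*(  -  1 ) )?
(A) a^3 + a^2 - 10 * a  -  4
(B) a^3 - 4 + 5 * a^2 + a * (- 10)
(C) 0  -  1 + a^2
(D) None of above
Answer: B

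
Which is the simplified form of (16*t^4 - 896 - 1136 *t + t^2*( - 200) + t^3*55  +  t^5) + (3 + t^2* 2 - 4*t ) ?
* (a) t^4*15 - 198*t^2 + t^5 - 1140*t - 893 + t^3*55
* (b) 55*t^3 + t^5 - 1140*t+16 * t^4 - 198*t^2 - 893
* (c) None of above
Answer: b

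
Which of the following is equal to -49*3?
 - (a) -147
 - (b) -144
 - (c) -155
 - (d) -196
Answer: a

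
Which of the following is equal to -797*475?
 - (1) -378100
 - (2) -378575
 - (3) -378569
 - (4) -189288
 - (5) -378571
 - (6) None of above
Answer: 2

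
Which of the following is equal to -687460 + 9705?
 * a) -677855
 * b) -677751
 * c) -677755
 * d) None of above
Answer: c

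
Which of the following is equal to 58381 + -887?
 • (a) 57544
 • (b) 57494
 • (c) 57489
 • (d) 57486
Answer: b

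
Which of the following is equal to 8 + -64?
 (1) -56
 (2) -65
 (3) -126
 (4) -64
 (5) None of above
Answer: 1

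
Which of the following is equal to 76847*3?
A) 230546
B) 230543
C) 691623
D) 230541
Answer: D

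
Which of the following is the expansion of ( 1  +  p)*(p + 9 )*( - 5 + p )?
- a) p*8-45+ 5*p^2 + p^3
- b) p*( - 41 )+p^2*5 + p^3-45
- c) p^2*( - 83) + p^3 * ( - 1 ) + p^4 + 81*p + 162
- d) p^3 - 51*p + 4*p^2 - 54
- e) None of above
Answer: b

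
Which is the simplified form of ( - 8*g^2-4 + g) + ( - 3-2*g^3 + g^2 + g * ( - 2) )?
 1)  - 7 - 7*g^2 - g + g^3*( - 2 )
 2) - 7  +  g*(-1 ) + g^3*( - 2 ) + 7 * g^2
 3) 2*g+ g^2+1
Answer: 1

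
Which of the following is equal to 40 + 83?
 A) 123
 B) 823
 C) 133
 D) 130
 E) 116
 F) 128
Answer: A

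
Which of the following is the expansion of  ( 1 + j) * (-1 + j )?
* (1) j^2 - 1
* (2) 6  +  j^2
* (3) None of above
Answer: 1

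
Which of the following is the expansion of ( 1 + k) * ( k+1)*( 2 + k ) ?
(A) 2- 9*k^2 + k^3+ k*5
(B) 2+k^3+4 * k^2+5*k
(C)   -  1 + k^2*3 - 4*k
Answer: B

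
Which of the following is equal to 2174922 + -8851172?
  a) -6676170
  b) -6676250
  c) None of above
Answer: b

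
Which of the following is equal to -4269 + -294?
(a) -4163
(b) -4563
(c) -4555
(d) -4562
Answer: b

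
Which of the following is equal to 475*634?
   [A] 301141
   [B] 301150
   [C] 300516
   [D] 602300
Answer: B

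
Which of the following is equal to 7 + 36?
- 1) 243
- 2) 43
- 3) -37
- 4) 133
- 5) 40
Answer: 2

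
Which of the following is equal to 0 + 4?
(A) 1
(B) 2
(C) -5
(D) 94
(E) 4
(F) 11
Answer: E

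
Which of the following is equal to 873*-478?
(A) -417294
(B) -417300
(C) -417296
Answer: A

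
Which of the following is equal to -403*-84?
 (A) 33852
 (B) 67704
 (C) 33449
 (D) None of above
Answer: A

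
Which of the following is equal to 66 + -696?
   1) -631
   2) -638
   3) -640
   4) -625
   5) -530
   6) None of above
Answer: 6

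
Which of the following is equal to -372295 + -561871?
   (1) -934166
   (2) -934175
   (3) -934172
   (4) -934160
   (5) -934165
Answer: 1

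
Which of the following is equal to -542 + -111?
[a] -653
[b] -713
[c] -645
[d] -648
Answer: a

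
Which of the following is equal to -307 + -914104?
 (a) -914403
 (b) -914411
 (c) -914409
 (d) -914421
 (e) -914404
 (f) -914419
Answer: b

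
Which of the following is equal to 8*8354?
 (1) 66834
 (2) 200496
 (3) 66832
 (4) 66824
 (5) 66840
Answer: 3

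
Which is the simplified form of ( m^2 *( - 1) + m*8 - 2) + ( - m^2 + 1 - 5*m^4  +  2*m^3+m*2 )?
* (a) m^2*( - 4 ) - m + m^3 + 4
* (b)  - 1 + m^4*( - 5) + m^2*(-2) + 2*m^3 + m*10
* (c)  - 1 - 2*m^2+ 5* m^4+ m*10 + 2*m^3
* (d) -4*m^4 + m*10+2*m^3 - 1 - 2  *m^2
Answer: b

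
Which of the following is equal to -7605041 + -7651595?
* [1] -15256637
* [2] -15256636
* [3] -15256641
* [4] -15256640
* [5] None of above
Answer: 2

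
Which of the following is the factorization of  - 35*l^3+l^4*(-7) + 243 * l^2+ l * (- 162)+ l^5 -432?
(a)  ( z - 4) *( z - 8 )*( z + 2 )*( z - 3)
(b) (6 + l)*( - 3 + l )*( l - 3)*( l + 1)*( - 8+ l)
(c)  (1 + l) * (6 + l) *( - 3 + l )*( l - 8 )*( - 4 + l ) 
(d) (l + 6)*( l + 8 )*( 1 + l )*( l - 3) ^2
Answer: b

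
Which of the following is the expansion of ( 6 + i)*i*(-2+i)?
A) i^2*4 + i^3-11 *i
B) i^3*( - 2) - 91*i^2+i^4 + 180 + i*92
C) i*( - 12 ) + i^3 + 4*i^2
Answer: C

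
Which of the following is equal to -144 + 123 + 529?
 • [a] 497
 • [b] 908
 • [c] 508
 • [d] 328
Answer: c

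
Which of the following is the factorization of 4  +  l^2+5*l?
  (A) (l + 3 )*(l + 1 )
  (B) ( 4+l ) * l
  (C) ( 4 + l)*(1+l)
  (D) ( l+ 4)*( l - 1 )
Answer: C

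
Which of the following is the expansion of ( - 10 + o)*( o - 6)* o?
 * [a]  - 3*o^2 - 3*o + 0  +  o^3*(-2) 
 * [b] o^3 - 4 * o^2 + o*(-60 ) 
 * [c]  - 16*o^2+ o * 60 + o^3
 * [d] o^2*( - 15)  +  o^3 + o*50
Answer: c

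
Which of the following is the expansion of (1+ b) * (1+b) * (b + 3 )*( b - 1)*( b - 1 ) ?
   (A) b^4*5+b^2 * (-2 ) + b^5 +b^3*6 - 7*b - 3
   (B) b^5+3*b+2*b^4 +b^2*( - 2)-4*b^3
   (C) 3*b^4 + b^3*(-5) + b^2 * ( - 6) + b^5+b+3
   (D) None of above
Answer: D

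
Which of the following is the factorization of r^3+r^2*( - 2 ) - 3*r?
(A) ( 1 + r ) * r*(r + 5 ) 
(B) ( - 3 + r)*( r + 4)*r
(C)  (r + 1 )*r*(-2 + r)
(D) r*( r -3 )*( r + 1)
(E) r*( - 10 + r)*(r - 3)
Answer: D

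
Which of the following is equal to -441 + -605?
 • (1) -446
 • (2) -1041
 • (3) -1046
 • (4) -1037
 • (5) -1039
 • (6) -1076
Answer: 3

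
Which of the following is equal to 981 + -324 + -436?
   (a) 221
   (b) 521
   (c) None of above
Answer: a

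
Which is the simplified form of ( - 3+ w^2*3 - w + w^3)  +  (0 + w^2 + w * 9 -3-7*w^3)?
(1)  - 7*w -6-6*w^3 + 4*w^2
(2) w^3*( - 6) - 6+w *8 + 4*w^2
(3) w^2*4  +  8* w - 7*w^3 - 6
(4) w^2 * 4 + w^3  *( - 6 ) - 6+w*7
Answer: 2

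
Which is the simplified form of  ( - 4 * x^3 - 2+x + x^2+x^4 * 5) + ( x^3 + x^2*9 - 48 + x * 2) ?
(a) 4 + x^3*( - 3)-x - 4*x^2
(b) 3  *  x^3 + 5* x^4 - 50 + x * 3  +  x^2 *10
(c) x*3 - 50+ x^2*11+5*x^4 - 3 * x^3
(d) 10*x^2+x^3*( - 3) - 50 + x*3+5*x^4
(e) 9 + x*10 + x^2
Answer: d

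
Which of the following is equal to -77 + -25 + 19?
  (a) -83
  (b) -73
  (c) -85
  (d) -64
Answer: a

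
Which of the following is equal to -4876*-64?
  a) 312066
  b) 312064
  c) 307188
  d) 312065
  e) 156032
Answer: b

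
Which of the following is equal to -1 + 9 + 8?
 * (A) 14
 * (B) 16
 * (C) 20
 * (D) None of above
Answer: B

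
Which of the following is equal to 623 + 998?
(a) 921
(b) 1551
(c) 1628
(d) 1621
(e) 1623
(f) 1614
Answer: d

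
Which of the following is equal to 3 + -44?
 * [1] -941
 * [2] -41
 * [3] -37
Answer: 2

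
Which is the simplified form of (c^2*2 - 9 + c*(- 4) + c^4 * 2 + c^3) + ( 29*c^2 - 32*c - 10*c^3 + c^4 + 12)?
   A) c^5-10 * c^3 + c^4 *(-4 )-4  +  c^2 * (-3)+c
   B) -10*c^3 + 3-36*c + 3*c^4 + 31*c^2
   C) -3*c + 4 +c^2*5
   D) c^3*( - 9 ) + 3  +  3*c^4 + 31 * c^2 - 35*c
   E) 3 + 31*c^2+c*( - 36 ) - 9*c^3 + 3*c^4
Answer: E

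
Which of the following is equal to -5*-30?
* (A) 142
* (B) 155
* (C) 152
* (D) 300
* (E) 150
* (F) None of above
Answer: E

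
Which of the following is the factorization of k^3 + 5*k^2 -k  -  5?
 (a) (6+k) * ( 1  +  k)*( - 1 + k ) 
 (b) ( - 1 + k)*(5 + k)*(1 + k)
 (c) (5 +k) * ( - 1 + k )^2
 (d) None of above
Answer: b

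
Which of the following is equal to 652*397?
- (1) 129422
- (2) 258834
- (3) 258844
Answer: 3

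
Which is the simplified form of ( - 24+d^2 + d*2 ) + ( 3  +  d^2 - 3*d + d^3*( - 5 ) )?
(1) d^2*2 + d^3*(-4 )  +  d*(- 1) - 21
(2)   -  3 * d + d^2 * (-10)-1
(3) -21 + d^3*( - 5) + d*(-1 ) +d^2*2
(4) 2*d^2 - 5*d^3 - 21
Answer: 3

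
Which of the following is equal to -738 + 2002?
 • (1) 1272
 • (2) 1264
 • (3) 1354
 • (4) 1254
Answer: 2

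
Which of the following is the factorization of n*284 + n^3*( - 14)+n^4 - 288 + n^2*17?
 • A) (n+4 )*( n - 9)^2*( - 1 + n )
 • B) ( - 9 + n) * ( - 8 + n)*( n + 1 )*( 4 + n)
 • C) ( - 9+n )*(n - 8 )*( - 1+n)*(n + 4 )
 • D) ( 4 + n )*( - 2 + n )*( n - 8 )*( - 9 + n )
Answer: C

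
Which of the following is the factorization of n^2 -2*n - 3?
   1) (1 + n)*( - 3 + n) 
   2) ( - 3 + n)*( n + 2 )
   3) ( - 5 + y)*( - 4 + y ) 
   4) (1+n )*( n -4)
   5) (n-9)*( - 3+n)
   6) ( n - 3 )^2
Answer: 1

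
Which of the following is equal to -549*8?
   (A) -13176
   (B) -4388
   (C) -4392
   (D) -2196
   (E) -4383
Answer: C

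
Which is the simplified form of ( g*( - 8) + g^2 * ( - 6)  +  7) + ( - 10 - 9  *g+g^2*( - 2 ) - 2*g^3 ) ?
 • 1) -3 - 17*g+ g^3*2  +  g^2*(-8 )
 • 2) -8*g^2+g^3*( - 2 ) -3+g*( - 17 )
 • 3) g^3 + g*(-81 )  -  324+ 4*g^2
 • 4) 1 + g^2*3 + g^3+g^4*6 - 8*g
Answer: 2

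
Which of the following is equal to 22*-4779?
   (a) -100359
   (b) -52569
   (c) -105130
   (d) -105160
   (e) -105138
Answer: e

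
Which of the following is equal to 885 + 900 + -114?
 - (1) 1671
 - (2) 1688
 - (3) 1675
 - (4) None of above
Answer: 1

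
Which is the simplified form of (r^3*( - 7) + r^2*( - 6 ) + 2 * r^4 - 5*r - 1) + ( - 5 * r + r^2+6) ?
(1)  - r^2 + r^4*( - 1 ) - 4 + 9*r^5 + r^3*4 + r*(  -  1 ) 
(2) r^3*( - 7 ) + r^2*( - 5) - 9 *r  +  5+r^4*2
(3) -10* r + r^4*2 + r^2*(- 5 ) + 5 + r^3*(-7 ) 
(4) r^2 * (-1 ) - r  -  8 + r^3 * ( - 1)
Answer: 3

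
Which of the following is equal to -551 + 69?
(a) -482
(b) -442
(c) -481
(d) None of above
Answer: a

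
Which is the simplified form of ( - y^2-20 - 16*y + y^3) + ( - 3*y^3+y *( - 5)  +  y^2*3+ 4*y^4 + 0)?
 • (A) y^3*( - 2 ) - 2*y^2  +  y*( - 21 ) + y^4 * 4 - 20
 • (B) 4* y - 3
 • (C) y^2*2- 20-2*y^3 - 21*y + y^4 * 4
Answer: C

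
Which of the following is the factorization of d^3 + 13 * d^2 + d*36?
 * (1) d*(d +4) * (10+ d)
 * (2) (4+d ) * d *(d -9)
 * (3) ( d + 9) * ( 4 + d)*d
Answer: 3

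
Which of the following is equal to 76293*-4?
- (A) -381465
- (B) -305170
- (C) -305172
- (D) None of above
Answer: C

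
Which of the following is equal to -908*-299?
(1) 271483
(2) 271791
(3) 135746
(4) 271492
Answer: 4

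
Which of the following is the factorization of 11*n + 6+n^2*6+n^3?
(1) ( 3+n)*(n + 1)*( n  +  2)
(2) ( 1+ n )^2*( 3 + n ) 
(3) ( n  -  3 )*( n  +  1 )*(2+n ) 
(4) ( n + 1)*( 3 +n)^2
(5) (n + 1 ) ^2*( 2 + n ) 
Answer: 1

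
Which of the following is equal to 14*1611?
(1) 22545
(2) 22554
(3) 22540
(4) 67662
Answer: 2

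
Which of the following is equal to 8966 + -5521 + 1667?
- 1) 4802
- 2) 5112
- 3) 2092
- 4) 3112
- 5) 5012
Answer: 2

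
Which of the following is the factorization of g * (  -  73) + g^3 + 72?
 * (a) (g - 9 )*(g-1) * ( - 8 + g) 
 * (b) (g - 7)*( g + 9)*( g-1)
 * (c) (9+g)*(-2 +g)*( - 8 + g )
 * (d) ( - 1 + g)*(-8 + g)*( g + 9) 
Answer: d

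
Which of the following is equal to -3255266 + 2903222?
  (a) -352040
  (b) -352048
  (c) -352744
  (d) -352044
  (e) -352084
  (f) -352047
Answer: d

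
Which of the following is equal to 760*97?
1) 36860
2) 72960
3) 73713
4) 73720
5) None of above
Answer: 4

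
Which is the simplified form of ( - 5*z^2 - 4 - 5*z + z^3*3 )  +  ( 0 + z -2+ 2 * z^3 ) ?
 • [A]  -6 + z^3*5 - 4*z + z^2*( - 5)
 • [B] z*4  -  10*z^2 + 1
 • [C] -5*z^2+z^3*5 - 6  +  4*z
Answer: A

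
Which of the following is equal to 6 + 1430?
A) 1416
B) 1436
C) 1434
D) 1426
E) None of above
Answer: B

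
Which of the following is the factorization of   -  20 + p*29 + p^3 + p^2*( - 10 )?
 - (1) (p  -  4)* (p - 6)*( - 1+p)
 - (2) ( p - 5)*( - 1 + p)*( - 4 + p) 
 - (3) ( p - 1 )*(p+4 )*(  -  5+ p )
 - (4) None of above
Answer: 2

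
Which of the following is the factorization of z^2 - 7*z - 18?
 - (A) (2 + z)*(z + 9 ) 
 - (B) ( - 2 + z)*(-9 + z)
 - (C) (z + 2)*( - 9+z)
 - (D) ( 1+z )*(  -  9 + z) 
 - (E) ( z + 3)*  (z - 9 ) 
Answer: C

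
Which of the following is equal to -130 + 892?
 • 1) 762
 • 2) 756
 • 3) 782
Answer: 1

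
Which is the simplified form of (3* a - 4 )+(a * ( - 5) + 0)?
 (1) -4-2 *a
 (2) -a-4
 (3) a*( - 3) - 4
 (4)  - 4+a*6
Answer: 1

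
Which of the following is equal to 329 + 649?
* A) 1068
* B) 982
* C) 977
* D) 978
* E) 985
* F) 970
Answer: D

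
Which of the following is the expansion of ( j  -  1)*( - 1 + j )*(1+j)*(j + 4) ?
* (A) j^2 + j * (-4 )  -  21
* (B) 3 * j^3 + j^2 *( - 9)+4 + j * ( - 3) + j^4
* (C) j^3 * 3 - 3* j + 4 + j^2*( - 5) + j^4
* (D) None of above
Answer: C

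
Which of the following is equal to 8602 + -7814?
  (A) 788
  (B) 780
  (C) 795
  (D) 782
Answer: A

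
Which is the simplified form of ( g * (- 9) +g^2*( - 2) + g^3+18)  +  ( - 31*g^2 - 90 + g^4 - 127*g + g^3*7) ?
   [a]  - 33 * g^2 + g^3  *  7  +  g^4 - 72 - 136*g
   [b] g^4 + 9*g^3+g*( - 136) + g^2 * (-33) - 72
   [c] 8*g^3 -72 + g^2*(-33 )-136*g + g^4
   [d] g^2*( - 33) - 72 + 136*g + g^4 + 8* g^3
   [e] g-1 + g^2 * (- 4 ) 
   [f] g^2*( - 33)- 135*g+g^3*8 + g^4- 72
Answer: c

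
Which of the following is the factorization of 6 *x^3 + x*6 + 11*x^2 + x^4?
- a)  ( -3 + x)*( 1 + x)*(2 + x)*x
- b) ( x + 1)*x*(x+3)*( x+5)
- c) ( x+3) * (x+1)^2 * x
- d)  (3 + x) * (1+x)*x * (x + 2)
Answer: d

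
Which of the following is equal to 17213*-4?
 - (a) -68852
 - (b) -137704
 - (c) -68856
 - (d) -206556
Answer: a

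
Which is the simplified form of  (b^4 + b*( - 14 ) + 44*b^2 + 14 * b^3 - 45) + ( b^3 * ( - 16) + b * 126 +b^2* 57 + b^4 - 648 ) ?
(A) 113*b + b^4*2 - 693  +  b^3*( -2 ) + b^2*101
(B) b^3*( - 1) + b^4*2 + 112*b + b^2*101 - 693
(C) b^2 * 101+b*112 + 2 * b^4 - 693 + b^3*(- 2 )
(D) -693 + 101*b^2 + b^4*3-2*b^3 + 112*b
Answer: C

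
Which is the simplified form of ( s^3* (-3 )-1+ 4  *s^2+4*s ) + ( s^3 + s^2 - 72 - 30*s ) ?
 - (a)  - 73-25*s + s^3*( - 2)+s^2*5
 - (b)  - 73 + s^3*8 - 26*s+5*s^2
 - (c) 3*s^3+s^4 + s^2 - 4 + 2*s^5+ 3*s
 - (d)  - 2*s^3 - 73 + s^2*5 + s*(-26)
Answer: d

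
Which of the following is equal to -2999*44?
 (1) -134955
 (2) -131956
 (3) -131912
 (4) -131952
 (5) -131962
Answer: 2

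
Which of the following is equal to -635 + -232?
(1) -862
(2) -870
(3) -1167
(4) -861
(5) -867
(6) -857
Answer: 5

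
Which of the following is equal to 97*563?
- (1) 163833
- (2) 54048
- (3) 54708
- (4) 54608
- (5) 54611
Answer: 5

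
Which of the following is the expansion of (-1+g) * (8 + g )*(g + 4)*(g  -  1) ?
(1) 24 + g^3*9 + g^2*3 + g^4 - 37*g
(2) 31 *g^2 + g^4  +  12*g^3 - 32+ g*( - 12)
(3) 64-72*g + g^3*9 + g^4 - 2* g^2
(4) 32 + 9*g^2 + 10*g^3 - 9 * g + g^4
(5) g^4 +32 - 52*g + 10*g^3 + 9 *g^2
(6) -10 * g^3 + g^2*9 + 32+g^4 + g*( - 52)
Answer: 5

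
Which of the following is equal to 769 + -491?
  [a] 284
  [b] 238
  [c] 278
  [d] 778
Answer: c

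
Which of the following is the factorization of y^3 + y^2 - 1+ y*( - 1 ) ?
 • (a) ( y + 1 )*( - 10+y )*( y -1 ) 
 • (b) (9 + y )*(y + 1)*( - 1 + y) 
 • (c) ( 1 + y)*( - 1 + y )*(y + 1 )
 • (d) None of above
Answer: c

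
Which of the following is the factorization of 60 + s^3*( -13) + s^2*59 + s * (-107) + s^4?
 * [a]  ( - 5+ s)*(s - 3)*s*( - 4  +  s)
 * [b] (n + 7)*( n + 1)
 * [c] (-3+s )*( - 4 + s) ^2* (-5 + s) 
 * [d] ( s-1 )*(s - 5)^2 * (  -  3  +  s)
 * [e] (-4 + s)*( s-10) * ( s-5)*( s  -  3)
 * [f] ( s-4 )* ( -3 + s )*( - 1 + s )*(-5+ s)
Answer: f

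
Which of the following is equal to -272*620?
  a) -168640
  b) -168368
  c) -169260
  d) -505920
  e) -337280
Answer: a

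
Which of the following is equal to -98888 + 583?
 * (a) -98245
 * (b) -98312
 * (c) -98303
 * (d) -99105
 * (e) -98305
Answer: e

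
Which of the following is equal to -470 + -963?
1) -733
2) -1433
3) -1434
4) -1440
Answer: 2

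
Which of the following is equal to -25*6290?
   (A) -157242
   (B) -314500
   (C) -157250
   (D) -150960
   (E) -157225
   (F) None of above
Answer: C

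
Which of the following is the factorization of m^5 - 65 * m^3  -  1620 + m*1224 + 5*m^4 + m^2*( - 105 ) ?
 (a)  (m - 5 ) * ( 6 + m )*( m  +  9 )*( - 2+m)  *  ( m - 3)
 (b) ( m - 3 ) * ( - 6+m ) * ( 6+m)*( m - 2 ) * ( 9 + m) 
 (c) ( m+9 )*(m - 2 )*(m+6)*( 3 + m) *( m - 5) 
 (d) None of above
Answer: a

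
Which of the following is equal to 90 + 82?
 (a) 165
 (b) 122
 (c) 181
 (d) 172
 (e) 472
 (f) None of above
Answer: d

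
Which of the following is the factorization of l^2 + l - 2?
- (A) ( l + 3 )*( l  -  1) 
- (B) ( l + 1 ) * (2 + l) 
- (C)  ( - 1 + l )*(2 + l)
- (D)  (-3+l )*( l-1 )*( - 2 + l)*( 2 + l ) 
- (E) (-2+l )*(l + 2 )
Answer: C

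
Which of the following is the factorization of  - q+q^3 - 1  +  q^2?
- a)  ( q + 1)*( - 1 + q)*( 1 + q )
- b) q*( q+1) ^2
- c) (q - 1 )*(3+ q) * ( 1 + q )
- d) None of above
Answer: a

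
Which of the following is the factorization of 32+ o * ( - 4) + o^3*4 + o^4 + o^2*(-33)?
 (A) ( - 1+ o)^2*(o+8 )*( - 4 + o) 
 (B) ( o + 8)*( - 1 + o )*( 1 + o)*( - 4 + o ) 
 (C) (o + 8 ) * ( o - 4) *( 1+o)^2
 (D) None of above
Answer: B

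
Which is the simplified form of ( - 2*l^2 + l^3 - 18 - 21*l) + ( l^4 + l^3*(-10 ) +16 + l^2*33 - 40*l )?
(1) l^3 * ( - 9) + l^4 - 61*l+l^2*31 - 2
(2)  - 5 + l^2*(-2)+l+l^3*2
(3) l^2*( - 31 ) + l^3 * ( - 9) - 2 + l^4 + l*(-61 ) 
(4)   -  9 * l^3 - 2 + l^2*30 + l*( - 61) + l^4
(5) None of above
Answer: 1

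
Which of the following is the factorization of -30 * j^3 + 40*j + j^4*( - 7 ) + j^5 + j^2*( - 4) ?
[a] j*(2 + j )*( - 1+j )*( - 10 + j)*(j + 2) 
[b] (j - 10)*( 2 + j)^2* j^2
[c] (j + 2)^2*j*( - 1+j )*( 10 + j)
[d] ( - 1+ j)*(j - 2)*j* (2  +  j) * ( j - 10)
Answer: a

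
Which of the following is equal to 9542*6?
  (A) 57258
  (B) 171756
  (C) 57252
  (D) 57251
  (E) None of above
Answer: C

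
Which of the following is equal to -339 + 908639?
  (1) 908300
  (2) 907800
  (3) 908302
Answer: 1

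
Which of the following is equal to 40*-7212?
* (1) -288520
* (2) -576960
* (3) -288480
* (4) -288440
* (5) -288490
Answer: 3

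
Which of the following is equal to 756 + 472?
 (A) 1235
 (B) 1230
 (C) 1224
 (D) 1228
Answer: D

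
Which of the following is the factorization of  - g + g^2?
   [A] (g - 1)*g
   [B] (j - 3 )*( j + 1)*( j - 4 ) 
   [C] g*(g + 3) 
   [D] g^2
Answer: A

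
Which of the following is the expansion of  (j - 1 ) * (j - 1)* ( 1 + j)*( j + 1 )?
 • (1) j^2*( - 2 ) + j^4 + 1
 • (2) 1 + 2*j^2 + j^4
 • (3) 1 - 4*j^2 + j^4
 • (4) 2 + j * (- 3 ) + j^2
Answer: 1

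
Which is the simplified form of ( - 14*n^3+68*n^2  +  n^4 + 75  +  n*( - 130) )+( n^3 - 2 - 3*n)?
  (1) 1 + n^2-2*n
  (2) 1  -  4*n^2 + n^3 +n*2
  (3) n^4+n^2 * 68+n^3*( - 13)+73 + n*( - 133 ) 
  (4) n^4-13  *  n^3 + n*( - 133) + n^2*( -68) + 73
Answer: 3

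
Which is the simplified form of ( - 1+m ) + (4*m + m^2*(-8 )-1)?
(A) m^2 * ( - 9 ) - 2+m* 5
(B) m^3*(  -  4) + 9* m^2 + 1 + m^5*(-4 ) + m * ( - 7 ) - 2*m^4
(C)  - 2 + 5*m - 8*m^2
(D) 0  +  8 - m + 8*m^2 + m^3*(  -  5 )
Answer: C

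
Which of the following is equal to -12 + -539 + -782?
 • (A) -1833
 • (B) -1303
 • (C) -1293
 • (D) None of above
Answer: D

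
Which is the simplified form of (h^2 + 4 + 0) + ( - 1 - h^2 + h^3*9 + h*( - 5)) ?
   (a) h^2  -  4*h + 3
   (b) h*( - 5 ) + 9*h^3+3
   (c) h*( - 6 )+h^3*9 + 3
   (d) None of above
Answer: b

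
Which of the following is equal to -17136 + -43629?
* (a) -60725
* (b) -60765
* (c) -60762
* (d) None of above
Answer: b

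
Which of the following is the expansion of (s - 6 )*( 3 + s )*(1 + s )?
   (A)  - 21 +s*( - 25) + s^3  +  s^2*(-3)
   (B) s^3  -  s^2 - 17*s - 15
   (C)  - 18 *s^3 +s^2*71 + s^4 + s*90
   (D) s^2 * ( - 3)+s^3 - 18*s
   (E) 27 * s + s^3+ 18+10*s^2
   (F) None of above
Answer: F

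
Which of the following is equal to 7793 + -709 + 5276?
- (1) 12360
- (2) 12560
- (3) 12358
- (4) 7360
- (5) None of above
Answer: 1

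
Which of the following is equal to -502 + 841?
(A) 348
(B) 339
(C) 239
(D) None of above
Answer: B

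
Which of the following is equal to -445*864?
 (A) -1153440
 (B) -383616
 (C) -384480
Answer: C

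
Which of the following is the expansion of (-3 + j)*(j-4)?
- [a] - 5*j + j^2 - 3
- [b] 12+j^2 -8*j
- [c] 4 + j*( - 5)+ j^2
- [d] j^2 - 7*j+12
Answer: d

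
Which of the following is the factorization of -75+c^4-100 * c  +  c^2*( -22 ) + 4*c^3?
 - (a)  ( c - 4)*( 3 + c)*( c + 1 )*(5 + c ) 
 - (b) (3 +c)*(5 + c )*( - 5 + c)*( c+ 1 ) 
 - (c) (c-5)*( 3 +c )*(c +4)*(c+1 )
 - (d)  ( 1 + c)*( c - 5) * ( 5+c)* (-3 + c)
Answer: b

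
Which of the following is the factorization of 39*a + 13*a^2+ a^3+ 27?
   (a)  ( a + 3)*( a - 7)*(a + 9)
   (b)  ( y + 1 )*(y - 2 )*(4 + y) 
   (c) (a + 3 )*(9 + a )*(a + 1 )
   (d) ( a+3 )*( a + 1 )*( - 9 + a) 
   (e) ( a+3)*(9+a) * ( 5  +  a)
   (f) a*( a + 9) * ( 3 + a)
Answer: c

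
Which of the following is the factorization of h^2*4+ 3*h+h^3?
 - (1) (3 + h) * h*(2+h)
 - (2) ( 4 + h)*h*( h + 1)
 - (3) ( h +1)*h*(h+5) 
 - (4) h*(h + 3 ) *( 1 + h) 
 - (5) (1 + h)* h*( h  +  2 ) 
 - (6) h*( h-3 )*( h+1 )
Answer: 4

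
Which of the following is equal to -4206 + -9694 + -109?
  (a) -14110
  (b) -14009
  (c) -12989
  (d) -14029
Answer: b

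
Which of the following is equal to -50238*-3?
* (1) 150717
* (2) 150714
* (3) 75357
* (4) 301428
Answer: 2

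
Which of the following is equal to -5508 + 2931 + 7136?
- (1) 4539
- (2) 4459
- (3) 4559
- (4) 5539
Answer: 3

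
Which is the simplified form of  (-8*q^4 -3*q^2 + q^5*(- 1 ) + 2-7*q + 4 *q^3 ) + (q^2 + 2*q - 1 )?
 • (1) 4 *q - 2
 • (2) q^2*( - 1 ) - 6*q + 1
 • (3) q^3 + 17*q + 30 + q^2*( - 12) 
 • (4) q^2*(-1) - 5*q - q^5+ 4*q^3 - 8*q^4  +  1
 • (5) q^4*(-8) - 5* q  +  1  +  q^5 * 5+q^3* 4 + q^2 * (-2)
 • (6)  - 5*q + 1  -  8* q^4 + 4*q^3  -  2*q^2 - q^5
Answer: 6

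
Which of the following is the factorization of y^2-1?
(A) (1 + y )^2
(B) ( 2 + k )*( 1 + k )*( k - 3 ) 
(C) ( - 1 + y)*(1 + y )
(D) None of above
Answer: C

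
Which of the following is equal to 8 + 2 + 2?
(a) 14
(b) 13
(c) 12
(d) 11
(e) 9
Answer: c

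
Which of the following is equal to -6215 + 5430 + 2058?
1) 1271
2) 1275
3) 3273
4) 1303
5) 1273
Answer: 5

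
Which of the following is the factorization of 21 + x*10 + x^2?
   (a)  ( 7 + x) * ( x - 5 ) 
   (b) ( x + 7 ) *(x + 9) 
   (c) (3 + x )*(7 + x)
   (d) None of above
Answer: c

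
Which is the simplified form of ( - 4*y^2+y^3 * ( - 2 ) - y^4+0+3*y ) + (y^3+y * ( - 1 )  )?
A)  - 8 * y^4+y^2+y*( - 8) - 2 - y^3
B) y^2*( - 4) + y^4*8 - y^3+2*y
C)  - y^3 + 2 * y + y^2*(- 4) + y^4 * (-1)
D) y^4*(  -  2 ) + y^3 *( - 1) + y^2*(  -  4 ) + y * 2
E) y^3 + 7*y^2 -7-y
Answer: C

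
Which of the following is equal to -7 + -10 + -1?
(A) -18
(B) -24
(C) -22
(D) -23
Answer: A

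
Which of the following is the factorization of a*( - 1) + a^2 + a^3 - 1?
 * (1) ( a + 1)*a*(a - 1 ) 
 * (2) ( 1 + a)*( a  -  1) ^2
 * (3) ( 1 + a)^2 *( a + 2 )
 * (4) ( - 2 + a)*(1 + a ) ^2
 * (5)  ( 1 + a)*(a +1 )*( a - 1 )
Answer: 5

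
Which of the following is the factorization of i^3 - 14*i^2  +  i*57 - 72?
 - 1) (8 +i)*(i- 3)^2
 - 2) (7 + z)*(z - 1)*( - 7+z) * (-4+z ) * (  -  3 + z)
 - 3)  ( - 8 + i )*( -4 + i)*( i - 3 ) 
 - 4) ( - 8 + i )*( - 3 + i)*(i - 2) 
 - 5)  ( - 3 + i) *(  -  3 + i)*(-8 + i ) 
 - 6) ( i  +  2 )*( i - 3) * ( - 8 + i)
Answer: 5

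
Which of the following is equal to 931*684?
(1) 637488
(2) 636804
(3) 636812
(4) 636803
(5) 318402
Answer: 2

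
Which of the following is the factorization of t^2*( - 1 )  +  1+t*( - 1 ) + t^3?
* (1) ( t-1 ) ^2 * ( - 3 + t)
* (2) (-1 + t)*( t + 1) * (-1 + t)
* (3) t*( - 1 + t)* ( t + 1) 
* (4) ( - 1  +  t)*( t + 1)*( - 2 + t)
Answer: 2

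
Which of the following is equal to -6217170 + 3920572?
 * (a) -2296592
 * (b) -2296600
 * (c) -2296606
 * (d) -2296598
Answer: d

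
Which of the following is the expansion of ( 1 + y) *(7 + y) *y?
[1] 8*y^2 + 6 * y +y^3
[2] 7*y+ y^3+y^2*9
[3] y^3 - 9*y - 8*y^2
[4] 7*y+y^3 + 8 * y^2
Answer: 4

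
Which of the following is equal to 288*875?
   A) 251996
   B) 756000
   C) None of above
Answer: C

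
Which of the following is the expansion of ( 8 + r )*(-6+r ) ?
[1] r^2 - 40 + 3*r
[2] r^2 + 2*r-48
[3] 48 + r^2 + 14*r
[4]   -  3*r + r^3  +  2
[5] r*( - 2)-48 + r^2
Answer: 2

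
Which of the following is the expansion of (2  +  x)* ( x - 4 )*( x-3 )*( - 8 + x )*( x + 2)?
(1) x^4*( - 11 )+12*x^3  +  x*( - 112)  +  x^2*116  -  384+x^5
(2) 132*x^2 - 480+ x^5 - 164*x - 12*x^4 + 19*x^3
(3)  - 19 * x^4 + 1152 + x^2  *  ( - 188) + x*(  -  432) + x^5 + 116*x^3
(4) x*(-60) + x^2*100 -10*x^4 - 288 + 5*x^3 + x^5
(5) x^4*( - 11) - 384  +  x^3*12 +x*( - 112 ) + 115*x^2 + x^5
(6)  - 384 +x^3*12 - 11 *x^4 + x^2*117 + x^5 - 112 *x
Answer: 1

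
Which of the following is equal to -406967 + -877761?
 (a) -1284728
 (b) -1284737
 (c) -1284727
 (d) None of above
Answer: a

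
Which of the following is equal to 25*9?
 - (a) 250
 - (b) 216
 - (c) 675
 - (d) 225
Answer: d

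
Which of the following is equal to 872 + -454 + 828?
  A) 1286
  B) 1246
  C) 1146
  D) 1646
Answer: B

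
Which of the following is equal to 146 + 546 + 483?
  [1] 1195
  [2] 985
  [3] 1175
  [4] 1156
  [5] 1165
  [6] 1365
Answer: 3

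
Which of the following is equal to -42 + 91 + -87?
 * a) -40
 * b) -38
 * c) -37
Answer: b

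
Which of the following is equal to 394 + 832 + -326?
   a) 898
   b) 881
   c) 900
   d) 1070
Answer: c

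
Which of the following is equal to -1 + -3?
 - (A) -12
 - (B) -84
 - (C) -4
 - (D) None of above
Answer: C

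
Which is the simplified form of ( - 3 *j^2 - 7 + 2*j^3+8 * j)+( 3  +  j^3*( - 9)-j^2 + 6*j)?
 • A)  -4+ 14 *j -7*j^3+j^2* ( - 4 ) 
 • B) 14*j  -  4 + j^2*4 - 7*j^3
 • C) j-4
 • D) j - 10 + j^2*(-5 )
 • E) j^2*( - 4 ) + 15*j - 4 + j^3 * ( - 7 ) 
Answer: A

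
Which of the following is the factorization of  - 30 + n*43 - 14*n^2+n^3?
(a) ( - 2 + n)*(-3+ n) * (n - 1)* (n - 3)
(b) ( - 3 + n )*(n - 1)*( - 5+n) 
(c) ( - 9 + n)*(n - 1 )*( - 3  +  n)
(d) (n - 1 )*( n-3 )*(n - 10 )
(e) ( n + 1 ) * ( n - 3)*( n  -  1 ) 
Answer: d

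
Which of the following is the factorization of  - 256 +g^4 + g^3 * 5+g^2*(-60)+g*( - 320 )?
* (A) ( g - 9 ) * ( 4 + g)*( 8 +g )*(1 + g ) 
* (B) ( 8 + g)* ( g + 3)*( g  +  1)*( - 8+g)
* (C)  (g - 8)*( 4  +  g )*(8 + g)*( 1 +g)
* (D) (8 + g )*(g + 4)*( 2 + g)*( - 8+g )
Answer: C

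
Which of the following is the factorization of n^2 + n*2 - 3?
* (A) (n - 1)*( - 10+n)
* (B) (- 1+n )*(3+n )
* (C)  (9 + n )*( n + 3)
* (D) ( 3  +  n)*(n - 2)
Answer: B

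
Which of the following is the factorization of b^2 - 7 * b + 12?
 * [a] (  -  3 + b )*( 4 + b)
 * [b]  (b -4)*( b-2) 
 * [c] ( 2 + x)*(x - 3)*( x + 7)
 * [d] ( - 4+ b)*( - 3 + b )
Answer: d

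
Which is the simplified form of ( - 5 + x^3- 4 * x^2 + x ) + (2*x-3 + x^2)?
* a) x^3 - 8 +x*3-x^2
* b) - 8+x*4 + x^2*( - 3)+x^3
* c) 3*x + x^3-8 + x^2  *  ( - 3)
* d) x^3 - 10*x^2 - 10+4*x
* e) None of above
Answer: c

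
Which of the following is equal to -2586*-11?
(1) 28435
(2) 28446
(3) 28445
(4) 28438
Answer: 2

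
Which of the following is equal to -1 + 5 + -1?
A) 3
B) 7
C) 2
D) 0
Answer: A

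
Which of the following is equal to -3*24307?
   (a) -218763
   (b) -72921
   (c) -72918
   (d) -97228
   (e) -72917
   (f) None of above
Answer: b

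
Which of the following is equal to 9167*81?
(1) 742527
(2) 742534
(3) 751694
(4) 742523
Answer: 1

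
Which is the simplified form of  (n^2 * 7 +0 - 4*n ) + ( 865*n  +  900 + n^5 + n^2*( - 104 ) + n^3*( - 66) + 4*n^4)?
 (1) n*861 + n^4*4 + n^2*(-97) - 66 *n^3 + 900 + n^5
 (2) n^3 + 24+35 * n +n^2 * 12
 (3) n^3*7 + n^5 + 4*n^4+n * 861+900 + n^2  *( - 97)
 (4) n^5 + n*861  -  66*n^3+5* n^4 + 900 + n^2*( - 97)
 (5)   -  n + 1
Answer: 1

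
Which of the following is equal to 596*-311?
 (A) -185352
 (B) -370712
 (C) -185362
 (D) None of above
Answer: D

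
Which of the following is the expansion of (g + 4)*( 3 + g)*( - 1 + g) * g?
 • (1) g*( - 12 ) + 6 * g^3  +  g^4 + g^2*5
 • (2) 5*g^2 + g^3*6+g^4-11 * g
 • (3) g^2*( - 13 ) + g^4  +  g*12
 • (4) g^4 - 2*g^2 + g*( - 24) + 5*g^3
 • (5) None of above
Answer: 1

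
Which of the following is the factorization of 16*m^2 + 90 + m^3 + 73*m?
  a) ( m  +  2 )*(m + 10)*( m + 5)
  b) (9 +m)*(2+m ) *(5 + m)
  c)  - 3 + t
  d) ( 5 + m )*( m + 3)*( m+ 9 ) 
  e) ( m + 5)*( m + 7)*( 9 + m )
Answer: b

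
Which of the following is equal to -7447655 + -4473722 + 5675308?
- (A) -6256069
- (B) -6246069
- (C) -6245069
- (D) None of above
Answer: B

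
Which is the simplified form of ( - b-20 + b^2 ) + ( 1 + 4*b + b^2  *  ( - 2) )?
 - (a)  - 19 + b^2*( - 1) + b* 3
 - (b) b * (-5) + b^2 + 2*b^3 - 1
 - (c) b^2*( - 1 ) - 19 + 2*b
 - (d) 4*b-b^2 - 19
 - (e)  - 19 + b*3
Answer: a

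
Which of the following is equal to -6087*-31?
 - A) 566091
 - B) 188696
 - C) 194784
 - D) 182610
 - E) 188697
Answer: E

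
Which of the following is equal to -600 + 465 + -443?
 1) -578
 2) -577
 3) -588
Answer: 1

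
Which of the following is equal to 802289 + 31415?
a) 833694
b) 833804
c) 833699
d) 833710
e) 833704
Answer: e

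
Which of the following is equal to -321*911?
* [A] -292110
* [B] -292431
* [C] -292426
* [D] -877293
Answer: B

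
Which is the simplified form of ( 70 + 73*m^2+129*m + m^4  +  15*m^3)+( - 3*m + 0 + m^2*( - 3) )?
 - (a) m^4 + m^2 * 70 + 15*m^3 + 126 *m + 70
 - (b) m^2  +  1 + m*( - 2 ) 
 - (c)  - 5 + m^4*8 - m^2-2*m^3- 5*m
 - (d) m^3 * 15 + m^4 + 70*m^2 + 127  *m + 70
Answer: a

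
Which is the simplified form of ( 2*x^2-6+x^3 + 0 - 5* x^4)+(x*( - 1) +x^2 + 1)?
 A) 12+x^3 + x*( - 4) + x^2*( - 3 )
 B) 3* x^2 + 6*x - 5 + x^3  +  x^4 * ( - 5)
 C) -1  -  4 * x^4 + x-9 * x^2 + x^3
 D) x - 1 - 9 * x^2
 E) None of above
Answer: E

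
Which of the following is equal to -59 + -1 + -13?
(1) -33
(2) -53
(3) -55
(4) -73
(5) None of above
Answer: 4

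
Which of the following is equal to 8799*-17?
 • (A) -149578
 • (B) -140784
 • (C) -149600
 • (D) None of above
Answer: D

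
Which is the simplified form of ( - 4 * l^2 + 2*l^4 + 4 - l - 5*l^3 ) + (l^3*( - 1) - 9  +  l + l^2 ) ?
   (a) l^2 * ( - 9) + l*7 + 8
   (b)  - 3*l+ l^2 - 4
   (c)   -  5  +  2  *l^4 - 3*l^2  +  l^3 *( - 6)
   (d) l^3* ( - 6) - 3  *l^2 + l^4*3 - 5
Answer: c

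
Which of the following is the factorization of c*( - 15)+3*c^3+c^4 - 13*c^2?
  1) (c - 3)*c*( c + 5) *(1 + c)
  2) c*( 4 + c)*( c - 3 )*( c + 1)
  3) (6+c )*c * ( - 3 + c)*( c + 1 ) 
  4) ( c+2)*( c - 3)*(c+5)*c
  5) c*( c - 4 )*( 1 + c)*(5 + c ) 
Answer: 1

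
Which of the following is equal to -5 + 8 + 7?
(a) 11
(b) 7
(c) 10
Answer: c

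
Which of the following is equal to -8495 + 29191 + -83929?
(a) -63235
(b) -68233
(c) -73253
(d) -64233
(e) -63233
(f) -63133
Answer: e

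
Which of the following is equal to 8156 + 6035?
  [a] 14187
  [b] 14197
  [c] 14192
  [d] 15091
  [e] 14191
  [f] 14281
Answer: e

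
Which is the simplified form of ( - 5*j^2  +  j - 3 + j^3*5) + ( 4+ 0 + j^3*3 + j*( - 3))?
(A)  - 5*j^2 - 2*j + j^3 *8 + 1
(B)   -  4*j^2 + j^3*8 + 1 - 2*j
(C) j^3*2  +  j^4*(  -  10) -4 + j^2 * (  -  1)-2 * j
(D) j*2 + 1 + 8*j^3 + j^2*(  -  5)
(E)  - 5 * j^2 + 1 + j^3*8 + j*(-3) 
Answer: A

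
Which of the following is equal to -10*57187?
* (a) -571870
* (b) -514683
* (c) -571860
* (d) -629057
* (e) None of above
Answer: a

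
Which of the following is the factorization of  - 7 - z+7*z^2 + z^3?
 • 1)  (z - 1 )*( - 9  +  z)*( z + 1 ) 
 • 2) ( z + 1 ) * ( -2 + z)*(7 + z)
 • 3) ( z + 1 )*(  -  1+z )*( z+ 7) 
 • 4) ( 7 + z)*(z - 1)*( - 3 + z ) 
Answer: 3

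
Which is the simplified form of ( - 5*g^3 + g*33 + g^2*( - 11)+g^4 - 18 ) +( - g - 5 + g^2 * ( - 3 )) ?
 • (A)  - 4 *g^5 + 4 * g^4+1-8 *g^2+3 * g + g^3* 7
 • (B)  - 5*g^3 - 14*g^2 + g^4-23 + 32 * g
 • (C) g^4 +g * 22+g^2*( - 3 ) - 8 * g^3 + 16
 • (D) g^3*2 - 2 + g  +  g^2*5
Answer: B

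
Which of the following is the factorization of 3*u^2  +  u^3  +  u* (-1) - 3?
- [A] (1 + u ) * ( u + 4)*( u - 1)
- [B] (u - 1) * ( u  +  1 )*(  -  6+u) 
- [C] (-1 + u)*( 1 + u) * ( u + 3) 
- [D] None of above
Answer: C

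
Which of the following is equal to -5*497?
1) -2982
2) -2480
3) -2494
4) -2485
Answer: 4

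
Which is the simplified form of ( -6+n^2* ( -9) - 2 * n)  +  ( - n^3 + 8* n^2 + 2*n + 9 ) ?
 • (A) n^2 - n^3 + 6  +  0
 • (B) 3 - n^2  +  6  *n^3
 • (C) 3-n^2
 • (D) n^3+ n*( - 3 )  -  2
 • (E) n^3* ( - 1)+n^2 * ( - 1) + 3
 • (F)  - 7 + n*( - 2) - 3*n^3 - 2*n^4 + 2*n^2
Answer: E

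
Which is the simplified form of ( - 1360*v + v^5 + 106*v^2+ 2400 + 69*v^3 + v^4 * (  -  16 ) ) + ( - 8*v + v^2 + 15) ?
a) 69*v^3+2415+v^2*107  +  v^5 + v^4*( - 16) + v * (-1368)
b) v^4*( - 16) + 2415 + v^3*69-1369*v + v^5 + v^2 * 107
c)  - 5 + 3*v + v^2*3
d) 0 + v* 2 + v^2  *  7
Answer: a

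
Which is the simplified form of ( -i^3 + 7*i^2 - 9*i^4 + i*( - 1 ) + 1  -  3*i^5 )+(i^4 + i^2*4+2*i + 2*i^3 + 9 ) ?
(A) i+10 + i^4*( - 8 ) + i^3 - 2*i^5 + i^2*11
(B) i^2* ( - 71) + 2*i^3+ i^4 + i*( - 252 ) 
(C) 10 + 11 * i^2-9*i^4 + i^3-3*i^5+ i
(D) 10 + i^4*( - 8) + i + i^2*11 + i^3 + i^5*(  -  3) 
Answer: D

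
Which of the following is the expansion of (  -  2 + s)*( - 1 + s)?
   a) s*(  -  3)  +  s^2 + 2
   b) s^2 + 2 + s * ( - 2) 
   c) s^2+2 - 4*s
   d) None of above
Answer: a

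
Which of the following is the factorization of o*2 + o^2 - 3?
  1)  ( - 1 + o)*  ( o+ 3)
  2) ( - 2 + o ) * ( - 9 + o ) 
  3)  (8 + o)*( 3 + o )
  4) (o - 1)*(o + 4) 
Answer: 1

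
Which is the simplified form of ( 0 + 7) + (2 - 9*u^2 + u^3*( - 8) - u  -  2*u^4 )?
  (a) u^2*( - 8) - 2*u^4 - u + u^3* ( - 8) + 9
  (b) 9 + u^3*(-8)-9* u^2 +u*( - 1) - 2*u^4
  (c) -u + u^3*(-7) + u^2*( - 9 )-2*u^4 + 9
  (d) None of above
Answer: b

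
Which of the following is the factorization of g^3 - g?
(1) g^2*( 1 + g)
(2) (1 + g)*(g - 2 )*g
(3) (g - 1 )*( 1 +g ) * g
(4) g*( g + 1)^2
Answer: 3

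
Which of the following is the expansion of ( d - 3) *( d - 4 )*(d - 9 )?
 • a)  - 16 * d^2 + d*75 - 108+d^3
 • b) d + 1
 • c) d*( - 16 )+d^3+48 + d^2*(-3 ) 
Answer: a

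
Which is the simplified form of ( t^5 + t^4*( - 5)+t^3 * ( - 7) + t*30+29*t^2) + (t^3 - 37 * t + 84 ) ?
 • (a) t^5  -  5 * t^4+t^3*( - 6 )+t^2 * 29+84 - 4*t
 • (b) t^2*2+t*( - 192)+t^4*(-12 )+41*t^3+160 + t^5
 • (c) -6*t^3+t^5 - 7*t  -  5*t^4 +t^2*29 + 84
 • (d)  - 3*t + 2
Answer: c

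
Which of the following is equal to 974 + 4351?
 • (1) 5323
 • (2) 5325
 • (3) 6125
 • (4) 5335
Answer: 2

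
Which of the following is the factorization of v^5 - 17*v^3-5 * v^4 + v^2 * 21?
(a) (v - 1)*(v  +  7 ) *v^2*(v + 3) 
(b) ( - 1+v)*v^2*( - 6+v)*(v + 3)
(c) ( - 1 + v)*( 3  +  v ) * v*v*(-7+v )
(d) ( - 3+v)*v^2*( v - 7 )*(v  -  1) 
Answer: c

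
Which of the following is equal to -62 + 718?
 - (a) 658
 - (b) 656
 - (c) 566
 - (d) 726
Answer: b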